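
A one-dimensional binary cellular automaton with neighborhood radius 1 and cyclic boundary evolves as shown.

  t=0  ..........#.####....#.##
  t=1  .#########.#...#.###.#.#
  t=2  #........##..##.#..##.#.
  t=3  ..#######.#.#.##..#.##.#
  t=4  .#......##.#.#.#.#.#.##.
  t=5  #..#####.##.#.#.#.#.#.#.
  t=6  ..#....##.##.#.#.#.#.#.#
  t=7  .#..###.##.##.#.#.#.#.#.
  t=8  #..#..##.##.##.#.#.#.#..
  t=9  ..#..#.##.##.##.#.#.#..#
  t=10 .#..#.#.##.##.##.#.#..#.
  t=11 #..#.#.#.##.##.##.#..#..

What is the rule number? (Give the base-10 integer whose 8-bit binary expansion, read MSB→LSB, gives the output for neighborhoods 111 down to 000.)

  ###|.  b7=0 t=0,i=13
  ##.|#  b6=1 t=0,i=15
  #.#|#  b5=1 t=0,i=11
  #..|.  b4=0 t=0,i=0
  .##|.  b3=0 t=0,i=12
  .#.|.  b2=0 t=0,i=10
  ..#|#  b1=1 t=0,i=9
  ...|#  b0=1 t=0,i=1
  bits 01100011 = 99

99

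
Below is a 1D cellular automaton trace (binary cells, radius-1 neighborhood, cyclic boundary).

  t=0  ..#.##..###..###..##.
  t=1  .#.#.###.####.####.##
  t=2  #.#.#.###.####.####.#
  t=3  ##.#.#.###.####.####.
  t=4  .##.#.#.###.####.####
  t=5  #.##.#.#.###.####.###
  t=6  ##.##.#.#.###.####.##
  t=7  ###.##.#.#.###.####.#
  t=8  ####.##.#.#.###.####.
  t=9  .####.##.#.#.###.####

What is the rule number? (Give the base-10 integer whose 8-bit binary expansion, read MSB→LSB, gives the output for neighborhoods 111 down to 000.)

242

  nb ###: next=#  (t=0,i=9, bit7=1)
  nb ##.: next=#  (t=0,i=5, bit6=1)
  nb #.#: next=#  (t=0,i=3, bit5=1)
  nb #..: next=#  (t=0,i=6, bit4=1)
  nb .##: next=.  (t=0,i=4, bit3=0)
  nb .#.: next=.  (t=0,i=2, bit2=0)
  nb ..#: next=#  (t=0,i=1, bit1=1)
  nb ...: next=.  (t=0,i=0, bit0=0)
  bits 11110010 = 242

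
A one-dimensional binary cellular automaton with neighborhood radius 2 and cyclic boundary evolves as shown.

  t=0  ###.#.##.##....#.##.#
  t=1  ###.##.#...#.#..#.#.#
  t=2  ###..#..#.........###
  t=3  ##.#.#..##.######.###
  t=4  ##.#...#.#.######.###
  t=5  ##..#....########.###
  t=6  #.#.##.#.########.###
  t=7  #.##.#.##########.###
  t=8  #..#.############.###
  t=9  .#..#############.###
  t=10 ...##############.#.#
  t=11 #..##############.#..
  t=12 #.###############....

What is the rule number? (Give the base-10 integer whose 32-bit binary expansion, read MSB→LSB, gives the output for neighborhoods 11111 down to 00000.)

  ##### -> #   bit 31 = 1  t=2,i=0
  ####. -> #   bit 30 = 1  t=0,i=1
  ###.# -> #   bit 29 = 1  t=0,i=2
  ###.. -> .   bit 28 = 0  t=2,i=2
  ##.## -> .   bit 27 = 0  t=0,i=8
  ##.#. -> .   bit 26 = 0  t=0,i=3
  ##..# -> #   bit 25 = 1  t=2,i=3
  ##... -> #   bit 24 = 1  t=0,i=11
  #.### -> #   bit 23 = 1  t=0,i=20
  #.##. -> .   bit 22 = 0  t=0,i=6
  #.#.# -> #   bit 21 = 1  t=0,i=4
  #.#.. -> .   bit 20 = 0  t=1,i=7
  #..## -> #   bit 19 = 1  t=3,i=7
  #..#. -> .   bit 18 = 0  t=1,i=15
  #...# -> .   bit 17 = 0  t=1,i=9
  #.... -> .   bit 16 = 0  t=0,i=12
  .#### -> #   bit 15 = 1  t=0,i=0
  .###. -> .   bit 14 = 0  t=9,i=19
  .##.# -> #   bit 13 = 1  t=0,i=7
  .##.. -> .   bit 12 = 0  t=0,i=10
  .#.## -> #   bit 11 = 1  t=0,i=5
  .#.#. -> .   bit 10 = 0  t=1,i=12
  .#..# -> .   bit 9 = 0  t=1,i=14
  .#... -> #   bit 8 = 1  t=1,i=8
  ..### -> #   bit 7 = 1  t=2,i=18
  ..##. -> .   bit 6 = 0  t=3,i=8
  ..#.# -> .   bit 5 = 0  t=0,i=15
  ..#.. -> #   bit 4 = 1  t=2,i=5
  ...## -> .   bit 3 = 0  t=2,i=17
  ...#. -> .   bit 2 = 0  t=0,i=14
  ....# -> #   bit 1 = 1  t=0,i=13
  ..... -> #   bit 0 = 1  t=2,i=11
  bits 11100011101010001010100110010011 = 3819481491

3819481491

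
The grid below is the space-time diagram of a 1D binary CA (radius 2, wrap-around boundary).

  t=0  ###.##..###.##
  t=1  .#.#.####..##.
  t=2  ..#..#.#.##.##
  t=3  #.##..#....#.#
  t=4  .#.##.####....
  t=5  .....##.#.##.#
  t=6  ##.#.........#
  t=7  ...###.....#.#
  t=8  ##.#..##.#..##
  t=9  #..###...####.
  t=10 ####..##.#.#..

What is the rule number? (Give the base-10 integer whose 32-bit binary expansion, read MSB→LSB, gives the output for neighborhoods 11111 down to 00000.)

  #####|.  b31=0 t=0,i=0
  ####.|#  b30=1 t=0,i=1
  ###.#|.  b29=0 t=0,i=2
  ###..|.  b28=0 t=1,i=8
  ##.##|#  b27=1 t=0,i=3
  ##.#.|.  b26=0 t=5,i=7
  ##..#|#  b25=1 t=0,i=6
  ##...|#  b24=1 t=4,i=10
  #.###|#  b23=1 t=0,i=12
  #.##.|.  b22=0 t=0,i=4
  #.#.#|.  b21=0 t=1,i=3
  #.#..|#  b20=1 t=5,i=13
  #..##|#  b19=1 t=0,i=7
  #..#.|.  b18=0 t=1,i=0
  #...#|#  b17=1 t=7,i=1
  #....|#  b16=1 t=3,i=8
  .####|.  b15=0 t=0,i=13
  .###.|.  b14=0 t=0,i=9
  .##.#|.  b13=0 t=2,i=10
  .##..|#  b12=1 t=0,i=5
  .#.##|.  b11=0 t=1,i=4
  .#.#.|#  b10=1 t=1,i=2
  .#..#|#  b9=1 t=2,i=3
  .#...|#  b8=1 t=3,i=7
  ..###|#  b7=1 t=0,i=8
  ..##.|.  b6=0 t=1,i=11
  ..#.#|.  b5=0 t=1,i=1
  ..#..|#  b4=1 t=2,i=2
  ...##|.  b3=0 t=5,i=4
  ...#.|.  b2=0 t=3,i=10
  ....#|#  b1=1 t=3,i=9
  .....|.  b0=0 t=4,i=12
  bits 01001011100110110001011110010010 = 1268455314

1268455314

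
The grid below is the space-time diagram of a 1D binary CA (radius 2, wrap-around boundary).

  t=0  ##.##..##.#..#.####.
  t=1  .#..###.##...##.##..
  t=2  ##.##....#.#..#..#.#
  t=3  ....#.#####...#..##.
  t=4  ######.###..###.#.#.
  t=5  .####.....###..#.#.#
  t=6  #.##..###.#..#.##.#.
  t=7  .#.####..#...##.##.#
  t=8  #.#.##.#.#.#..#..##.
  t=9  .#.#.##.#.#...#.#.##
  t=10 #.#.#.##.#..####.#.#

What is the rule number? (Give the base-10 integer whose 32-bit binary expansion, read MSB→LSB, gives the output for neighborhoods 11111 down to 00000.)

  #####|#  b31=1 t=3,i=8
  ####.|#  b30=1 t=0,i=17
  ###.#|.  b29=0 t=0,i=18
  ###..|.  b28=0 t=3,i=10
  ##.##|.  b27=0 t=0,i=2
  ##.#.|#  b26=1 t=0,i=9
  ##..#|#  b25=1 t=0,i=5
  ##...|.  b24=0 t=1,i=10
  #.###|.  b23=0 t=0,i=15
  #.##.|.  b22=0 t=0,i=0
  #.#.#|.  b21=0 t=4,i=16
  #.#..|.  b20=0 t=0,i=10
  #..##|#  b19=1 t=0,i=6
  #..#.|.  b18=0 t=0,i=12
  #...#|#  b17=1 t=1,i=11
  #....|#  b16=1 t=2,i=6
  .####|#  b15=1 t=0,i=16
  .###.|.  b14=0 t=1,i=5
  .##.#|#  b13=1 t=0,i=1
  .##..|#  b12=1 t=0,i=4
  .#.##|#  b11=1 t=0,i=14
  .#.#.|#  b10=1 t=2,i=10
  .#..#|.  b9=0 t=0,i=11
  .#...|.  b8=0 t=7,i=10
  ..###|#  b7=1 t=1,i=4
  ..##.|.  b6=0 t=0,i=7
  ..#.#|#  b5=1 t=0,i=13
  ..#..|#  b4=1 t=1,i=1
  ...##|.  b3=0 t=1,i=12
  ...#.|#  b2=1 t=1,i=0
  ....#|#  b1=1 t=2,i=7
  .....|#  b0=1 t=3,i=1
  bits 11000110000010111011110010110111 = 3322657975

3322657975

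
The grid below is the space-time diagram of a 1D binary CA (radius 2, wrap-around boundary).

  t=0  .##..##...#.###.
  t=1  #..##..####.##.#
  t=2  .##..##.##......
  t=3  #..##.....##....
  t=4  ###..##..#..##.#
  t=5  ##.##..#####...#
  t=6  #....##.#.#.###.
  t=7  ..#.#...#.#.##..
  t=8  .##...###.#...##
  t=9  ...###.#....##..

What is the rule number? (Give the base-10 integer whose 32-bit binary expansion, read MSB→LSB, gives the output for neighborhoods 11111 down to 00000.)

  nb #####: next=.  (t=5,i=9, bit31=0)
  nb ####.: next=#  (t=1,i=9, bit30=1)
  nb ###.#: next=.  (t=1,i=10, bit29=0)
  nb ###..: next=.  (t=0,i=14, bit28=0)
  nb ##.##: next=.  (t=1,i=11, bit27=0)
  nb ##.#.: next=.  (t=6,i=7, bit26=0)
  nb ##..#: next=#  (t=0,i=3, bit25=1)
  nb ##...: next=#  (t=0,i=7, bit24=1)
  nb #.###: next=#  (t=0,i=12, bit23=1)
  nb #.##.: next=.  (t=1,i=12, bit22=0)
  nb #.#.#: next=#  (t=6,i=8, bit21=1)
  nb #.#..: next=.  (t=6,i=0, bit20=0)
  nb #..##: next=#  (t=0,i=0, bit19=1)
  nb #..#.: next=#  (t=4,i=8, bit18=1)
  nb #...#: next=#  (t=0,i=8, bit17=1)
  nb #....: next=#  (t=2,i=11, bit16=1)
  nb .####: next=#  (t=1,i=8, bit15=1)
  nb .###.: next=#  (t=0,i=13, bit14=1)
  nb .##.#: next=.  (t=1,i=13, bit13=0)
  nb .##..: next=.  (t=0,i=2, bit12=0)
  nb .#.##: next=.  (t=0,i=11, bit11=0)
  nb .#.#.: next=.  (t=6,i=9, bit10=0)
  nb .#..#: next=#  (t=3,i=1, bit9=1)
  nb .#...: next=.  (t=6,i=1, bit8=0)
  nb ..###: next=.  (t=1,i=7, bit7=0)
  nb ..##.: next=.  (t=0,i=1, bit6=0)
  nb ..#.#: next=#  (t=0,i=10, bit5=1)
  nb ..#..: next=#  (t=3,i=0, bit4=1)
  nb ...##: next=#  (t=2,i=0, bit3=1)
  nb ...#.: next=#  (t=0,i=9, bit2=1)
  nb ....#: next=.  (t=2,i=15, bit1=0)
  nb .....: next=.  (t=2,i=12, bit0=0)
  bits 01000011101011111100001000111100 = 1135591996

1135591996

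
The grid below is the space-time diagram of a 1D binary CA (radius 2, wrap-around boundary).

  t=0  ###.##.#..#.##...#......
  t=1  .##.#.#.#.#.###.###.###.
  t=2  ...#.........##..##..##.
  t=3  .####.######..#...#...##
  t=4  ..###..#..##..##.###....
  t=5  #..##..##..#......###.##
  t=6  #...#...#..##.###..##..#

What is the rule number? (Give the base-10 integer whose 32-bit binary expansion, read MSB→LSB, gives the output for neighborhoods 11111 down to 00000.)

  #####|.  b31=0 t=3,i=8
  ####.|#  b30=1 t=3,i=3
  ###.#|#  b29=1 t=0,i=2
  ###..|#  b28=1 t=1,i=22
  ##.##|.  b27=0 t=0,i=3
  ##.#.|#  b26=1 t=0,i=6
  ##..#|.  b25=0 t=1,i=23
  ##...|#  b24=1 t=0,i=14
  #.###|.  b23=0 t=1,i=12
  #.##.|#  b22=1 t=0,i=4
  #.#.#|.  b21=0 t=1,i=4
  #.#..|.  b20=0 t=0,i=7
  #..##|.  b19=0 t=1,i=0
  #..#.|.  b18=0 t=0,i=9
  #...#|.  b17=0 t=0,i=15
  #....|.  b16=0 t=0,i=19
  .####|#  b15=1 t=3,i=2
  .###.|#  b14=1 t=0,i=1
  .##.#|.  b13=0 t=0,i=5
  .##..|#  b12=1 t=0,i=13
  .#.##|.  b11=0 t=0,i=11
  .#.#.|.  b10=0 t=1,i=5
  .#..#|#  b9=1 t=0,i=8
  .#...|#  b8=1 t=0,i=18
  ..###|.  b7=0 t=0,i=0
  ..##.|.  b6=0 t=1,i=1
  ..#.#|#  b5=1 t=0,i=10
  ..#..|#  b4=1 t=0,i=17
  ...##|.  b3=0 t=0,i=23
  ...#.|#  b2=1 t=0,i=16
  ....#|#  b1=1 t=0,i=22
  .....|#  b0=1 t=0,i=20
  bits 01110101010000001101001100110111 = 1967182647

1967182647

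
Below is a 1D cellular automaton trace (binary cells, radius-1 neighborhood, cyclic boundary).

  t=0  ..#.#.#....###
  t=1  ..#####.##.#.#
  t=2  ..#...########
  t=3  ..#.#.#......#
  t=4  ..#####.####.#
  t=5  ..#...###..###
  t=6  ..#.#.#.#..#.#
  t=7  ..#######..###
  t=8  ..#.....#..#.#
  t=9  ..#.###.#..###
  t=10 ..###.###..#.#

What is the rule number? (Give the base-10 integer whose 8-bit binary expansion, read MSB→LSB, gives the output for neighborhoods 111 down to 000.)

109

  [7] ### => .  t=0,i=12
  [6] ##. => #  t=0,i=13
  [5] #.# => #  t=0,i=3
  [4] #.. => .  t=0,i=0
  [3] .## => #  t=0,i=11
  [2] .#. => #  t=0,i=2
  [1] ..# => .  t=0,i=1
  [0] ... => #  t=0,i=8
  bits 01101101 = 109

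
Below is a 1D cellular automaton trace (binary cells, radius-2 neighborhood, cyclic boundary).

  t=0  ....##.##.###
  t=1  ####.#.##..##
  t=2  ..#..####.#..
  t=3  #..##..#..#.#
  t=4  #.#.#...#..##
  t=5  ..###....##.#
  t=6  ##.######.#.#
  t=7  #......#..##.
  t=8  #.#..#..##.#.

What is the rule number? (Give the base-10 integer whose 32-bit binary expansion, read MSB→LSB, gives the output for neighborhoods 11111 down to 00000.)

  [31] ##### => .  t=1,i=0
  [30] ####. => #  t=1,i=2
  [29] ###.# => .  t=1,i=3
  [28] ###.. => #  t=0,i=12
  [27] ##.## => .  t=0,i=6
  [26] ##.#. => .  t=1,i=4
  [25] ##..# => .  t=1,i=9
  [24] ##... => #  t=0,i=0
  [23] #.### => .  t=0,i=10
  [22] #.##. => #  t=0,i=7
  [21] #.#.# => #  t=1,i=5
  [20] #.#.. => #  t=2,i=10
  [19] #..## => #  t=1,i=10
  [18] #..#. => .  t=3,i=6
  [17] #...# => .  t=4,i=6
  [16] #.... => #  t=0,i=1
  [15] .#### => .  t=1,i=12
  [14] .###. => #  t=0,i=11
  [13] .##.# => #  t=0,i=5
  [12] .##.. => #  t=1,i=8
  [11] .#.## => #  t=1,i=6
  [10] .#.#. => #  t=4,i=3
  [9] .#..# => #  t=2,i=3
  [8] .#... => .  t=2,i=11
  [7] ..### => .  t=1,i=11
  [6] ..##. => .  t=0,i=4
  [5] ..#.# => .  t=3,i=10
  [4] ..#.. => .  t=2,i=2
  [3] ...## => #  t=0,i=3
  [2] ...#. => .  t=2,i=1
  [1] ....# => #  t=0,i=2
  [0] ..... => .  t=7,i=3
  bits 01010001011110010111111000001010 = 1366916618

1366916618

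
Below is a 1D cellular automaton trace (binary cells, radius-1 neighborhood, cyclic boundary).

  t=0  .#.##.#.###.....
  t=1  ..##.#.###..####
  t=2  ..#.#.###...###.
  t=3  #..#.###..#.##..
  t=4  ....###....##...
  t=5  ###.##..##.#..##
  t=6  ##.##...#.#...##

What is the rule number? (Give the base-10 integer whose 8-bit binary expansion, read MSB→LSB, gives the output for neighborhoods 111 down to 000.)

169

  ### -> #   bit 7 = 1  t=0,i=9
  ##. -> .   bit 6 = 0  t=0,i=4
  #.# -> #   bit 5 = 1  t=0,i=2
  #.. -> .   bit 4 = 0  t=0,i=11
  .## -> #   bit 3 = 1  t=0,i=3
  .#. -> .   bit 2 = 0  t=0,i=1
  ..# -> .   bit 1 = 0  t=0,i=0
  ... -> #   bit 0 = 1  t=0,i=12
  bits 10101001 = 169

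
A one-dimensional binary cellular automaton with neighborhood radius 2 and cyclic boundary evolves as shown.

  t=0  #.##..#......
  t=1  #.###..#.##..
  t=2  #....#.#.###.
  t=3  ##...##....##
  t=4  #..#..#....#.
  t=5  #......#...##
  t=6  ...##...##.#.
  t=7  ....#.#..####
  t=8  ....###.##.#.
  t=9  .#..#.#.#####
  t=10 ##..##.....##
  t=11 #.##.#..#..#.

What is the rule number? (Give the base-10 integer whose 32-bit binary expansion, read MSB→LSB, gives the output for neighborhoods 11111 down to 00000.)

  [31] ##### => .  t=9,i=10
  [30] ####. => #  t=3,i=0
  [29] ###.# => #  t=2,i=11
  [28] ###.. => .  t=1,i=4
  [27] ##.## => .  t=8,i=7
  [26] ##.#. => #  t=2,i=12
  [25] ##..# => #  t=0,i=4
  [24] ##... => .  t=3,i=2
  [23] #.### => .  t=1,i=2
  [22] #.##. => #  t=0,i=2
  [21] #.#.# => .  t=2,i=7
  [20] #.#.. => #  t=2,i=0
  [19] #..## => #  t=7,i=8
  [18] #..#. => .  t=0,i=5
  [17] #...# => #  t=3,i=3
  [16] #.... => .  t=0,i=8
  [15] .#### => .  t=3,i=12
  [14] .###. => .  t=1,i=3
  [13] .##.# => #  t=6,i=9
  [12] .##.. => #  t=0,i=3
  [11] .#.## => .  t=0,i=1
  [10] .#.#. => #  t=2,i=6
  [9] .#..# => .  t=4,i=1
  [8] .#... => #  t=0,i=7
  [7] ..### => #  t=3,i=11
  [6] ..##. => .  t=3,i=5
  [5] ..#.# => #  t=0,i=0
  [4] ..#.. => .  t=0,i=6
  [3] ...## => .  t=3,i=4
  [2] ...#. => .  t=0,i=12
  [1] ....# => .  t=0,i=11
  [0] ..... => #  t=0,i=9
  bits 01100110010110100011010110100001 = 1717188001

1717188001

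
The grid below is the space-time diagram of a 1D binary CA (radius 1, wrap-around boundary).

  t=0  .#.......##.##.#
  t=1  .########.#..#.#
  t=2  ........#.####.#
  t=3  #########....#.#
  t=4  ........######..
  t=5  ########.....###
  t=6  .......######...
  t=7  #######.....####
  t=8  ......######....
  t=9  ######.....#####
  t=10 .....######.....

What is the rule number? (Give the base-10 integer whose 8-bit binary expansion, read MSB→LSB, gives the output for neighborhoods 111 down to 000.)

87

  nb ###: next=.  (t=1,i=2, bit7=0)
  nb ##.: next=#  (t=0,i=10, bit6=1)
  nb #.#: next=.  (t=0,i=0, bit5=0)
  nb #..: next=#  (t=0,i=2, bit4=1)
  nb .##: next=.  (t=0,i=9, bit3=0)
  nb .#.: next=#  (t=0,i=1, bit2=1)
  nb ..#: next=#  (t=0,i=8, bit1=1)
  nb ...: next=#  (t=0,i=3, bit0=1)
  bits 01010111 = 87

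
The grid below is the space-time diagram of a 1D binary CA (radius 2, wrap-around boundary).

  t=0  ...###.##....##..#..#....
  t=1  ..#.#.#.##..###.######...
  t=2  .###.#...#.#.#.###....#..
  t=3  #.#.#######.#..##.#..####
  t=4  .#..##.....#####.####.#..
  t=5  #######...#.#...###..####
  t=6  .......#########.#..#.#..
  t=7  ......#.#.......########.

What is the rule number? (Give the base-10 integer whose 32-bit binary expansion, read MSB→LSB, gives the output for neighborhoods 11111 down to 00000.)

  [31] ##### => .  t=1,i=18
  [30] ####. => .  t=1,i=20
  [29] ###.# => .  t=0,i=5
  [28] ###.. => .  t=1,i=21
  [27] ##.## => #  t=0,i=6
  [26] ##.#. => #  t=2,i=4
  [25] ##..# => .  t=0,i=15
  [24] ##... => #  t=0,i=9
  [23] #.### => #  t=1,i=16
  [22] #.##. => .  t=0,i=7
  [21] #.#.# => .  t=1,i=4
  [20] #.#.. => #  t=2,i=5
  [19] #..## => #  t=1,i=11
  [18] #..#. => #  t=0,i=16
  [17] #...# => #  t=2,i=7
  [16] #.... => .  t=0,i=10
  [15] .#### => #  t=1,i=17
  [14] .###. => #  t=0,i=4
  [13] .##.# => .  t=3,i=16
  [12] .##.. => #  t=0,i=8
  [11] .#.## => .  t=1,i=7
  [10] .#.#. => #  t=1,i=3
  [9] .#..# => #  t=0,i=18
  [8] .#... => #  t=0,i=21
  [7] ..### => .  t=0,i=3
  [6] ..##. => #  t=0,i=13
  [5] ..#.# => #  t=1,i=2
  [4] ..#.. => #  t=0,i=17
  [3] ...## => #  t=0,i=2
  [2] ...#. => #  t=1,i=1
  [1] ....# => .  t=0,i=1
  [0] ..... => .  t=0,i=0
  bits 00001101100111101101011101111100 = 228513660

228513660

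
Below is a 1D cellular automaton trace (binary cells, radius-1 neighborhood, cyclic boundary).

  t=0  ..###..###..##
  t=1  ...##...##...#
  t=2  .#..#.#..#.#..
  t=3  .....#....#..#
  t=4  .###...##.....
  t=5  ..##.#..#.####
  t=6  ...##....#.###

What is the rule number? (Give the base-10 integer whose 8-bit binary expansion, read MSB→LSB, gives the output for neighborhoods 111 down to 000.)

225

  ### -> #   bit 7 = 1  t=0,i=3
  ##. -> #   bit 6 = 1  t=0,i=4
  #.# -> #   bit 5 = 1  t=2,i=5
  #.. -> .   bit 4 = 0  t=0,i=0
  .## -> .   bit 3 = 0  t=0,i=2
  .#. -> .   bit 2 = 0  t=1,i=13
  ..# -> .   bit 1 = 0  t=0,i=1
  ... -> #   bit 0 = 1  t=1,i=1
  bits 11100001 = 225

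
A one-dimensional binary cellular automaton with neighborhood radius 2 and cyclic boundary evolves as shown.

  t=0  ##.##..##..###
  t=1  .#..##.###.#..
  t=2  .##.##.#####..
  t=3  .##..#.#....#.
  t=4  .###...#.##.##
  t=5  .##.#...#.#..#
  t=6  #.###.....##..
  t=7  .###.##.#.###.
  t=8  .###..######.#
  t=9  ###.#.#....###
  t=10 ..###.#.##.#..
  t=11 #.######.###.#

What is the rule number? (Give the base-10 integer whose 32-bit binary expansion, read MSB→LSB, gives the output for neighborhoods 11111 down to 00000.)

  ##### -> .   bit 31 = 0  t=0,i=13
  ####. -> .   bit 30 = 0  t=0,i=0
  ###.# -> #   bit 29 = 1  t=0,i=1
  ###.. -> .   bit 28 = 0  t=2,i=11
  ##.## -> .   bit 27 = 0  t=0,i=2
  ##.#. -> #   bit 26 = 1  t=1,i=10
  ##..# -> #   bit 25 = 1  t=0,i=5
  ##... -> #   bit 24 = 1  t=2,i=12
  #.### -> #   bit 23 = 1  t=1,i=7
  #.##. -> .   bit 22 = 0  t=0,i=3
  #.#.# -> #   bit 21 = 1  t=7,i=8
  #.#.. -> #   bit 20 = 1  t=1,i=11
  #..## -> .   bit 19 = 0  t=0,i=6
  #..#. -> .   bit 18 = 0  t=3,i=4
  #...# -> .   bit 17 = 0  t=1,i=13
  #.... -> #   bit 16 = 1  t=3,i=9
  .#### -> .   bit 15 = 0  t=0,i=12
  .###. -> #   bit 14 = 1  t=1,i=8
  .##.# -> #   bit 13 = 1  t=1,i=5
  .##.. -> #   bit 12 = 1  t=0,i=4
  .#.## -> #   bit 11 = 1  t=4,i=8
  .#.#. -> .   bit 10 = 0  t=3,i=6
  .#..# -> #   bit 9 = 1  t=1,i=2
  .#... -> .   bit 8 = 0  t=1,i=12
  ..### -> #   bit 7 = 1  t=0,i=11
  ..##. -> #   bit 6 = 1  t=0,i=7
  ..#.# -> .   bit 5 = 0  t=3,i=5
  ..#.. -> #   bit 4 = 1  t=1,i=1
  ...## -> .   bit 3 = 0  t=2,i=0
  ...#. -> .   bit 2 = 0  t=1,i=0
  ....# -> #   bit 1 = 1  t=3,i=10
  ..... -> .   bit 0 = 0  t=6,i=7
  bits 00100111101100010111101011010010 = 665942738

665942738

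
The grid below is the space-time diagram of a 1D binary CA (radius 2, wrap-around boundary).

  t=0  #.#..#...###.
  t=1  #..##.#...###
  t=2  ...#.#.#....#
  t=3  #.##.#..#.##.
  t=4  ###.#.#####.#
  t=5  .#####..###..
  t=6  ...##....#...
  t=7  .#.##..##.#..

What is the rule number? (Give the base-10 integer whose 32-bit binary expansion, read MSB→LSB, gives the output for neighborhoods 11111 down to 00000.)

  [31] ##### => #  t=4,i=8
  [30] ####. => #  t=1,i=12
  [29] ###.# => #  t=0,i=11
  [28] ###.. => .  t=1,i=0
  [27] ##.## => .  t=4,i=11
  [26] ##.#. => #  t=0,i=12
  [25] ##..# => .  t=1,i=1
  [24] ##... => .  t=5,i=11
  [23] #.### => .  t=4,i=6
  [22] #.##. => #  t=3,i=2
  [21] #.#.# => #  t=0,i=0
  [20] #.#.. => .  t=0,i=2
  [19] #..## => .  t=1,i=2
  [18] #..#. => #  t=0,i=4
  [17] #...# => .  t=0,i=7
  [16] #.... => .  t=2,i=9
  [15] .#### => .  t=1,i=11
  [14] .###. => #  t=0,i=10
  [13] .##.# => .  t=1,i=4
  [12] .##.. => #  t=6,i=4
  [11] .#.## => #  t=3,i=1
  [10] .#.#. => .  t=0,i=1
  [9] .#..# => #  t=0,i=3
  [8] .#... => #  t=0,i=6
  [7] ..### => .  t=0,i=9
  [6] ..##. => #  t=1,i=3
  [5] ..#.# => #  t=2,i=3
  [4] ..#.. => .  t=0,i=5
  [3] ...## => .  t=0,i=8
  [2] ...#. => #  t=2,i=2
  [1] ....# => #  t=2,i=10
  [0] ..... => .  t=6,i=0
  bits 11100100011001000101101101100110 = 3831782246

3831782246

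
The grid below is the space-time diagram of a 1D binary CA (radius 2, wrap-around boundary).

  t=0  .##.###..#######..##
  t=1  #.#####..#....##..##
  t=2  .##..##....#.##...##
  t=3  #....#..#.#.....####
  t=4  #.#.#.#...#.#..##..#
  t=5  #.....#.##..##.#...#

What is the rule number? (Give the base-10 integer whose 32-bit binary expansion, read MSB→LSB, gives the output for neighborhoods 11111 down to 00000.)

1486054092

  ##### -> .   bit 31 = 0  t=0,i=11
  ####. -> #   bit 30 = 1  t=0,i=14
  ###.# -> .   bit 29 = 0  t=1,i=0
  ###.. -> #   bit 28 = 1  t=0,i=6
  ##.## -> #   bit 27 = 1  t=0,i=0
  ##.#. -> .   bit 26 = 0  t=4,i=1
  ##..# -> .   bit 25 = 0  t=0,i=7
  ##... -> .   bit 24 = 0  t=2,i=7
  #.### -> #   bit 23 = 1  t=0,i=4
  #.##. -> .   bit 22 = 0  t=0,i=1
  #.#.# -> .   bit 21 = 0  t=4,i=2
  #.#.. -> #   bit 20 = 1  t=3,i=10
  #..## -> .   bit 19 = 0  t=0,i=8
  #..#. -> .   bit 18 = 0  t=1,i=8
  #...# -> #   bit 17 = 1  t=2,i=16
  #.... -> #   bit 16 = 1  t=1,i=11
  .#### -> .   bit 15 = 0  t=0,i=10
  .###. -> #   bit 14 = 1  t=0,i=5
  .##.# -> #   bit 13 = 1  t=0,i=2
  .##.. -> .   bit 12 = 0  t=1,i=15
  .#.## -> .   bit 11 = 0  t=2,i=12
  .#.#. -> .   bit 10 = 0  t=3,i=9
  .#..# -> #   bit 9 = 1  t=3,i=6
  .#... -> .   bit 8 = 0  t=1,i=10
  ..### -> #   bit 7 = 1  t=0,i=9
  ..##. -> #   bit 6 = 1  t=0,i=18
  ..#.# -> .   bit 5 = 0  t=2,i=11
  ..#.. -> .   bit 4 = 0  t=1,i=9
  ...## -> #   bit 3 = 1  t=1,i=13
  ...#. -> #   bit 2 = 1  t=2,i=10
  ....# -> .   bit 1 = 0  t=1,i=12
  ..... -> .   bit 0 = 0  t=3,i=13
  bits 01011000100100110110001011001100 = 1486054092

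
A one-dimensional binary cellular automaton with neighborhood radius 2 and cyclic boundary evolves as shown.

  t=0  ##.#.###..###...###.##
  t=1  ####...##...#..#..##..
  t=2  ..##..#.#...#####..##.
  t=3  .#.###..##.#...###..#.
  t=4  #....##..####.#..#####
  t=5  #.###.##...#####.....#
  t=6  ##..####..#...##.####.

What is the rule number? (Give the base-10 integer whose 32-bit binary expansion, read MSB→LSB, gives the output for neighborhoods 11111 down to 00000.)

2121610011

  #####|.  b31=0 t=2,i=14
  ####.|#  b30=1 t=0,i=0
  ###.#|#  b29=1 t=0,i=1
  ###..|#  b28=1 t=0,i=7
  ##.##|#  b27=1 t=0,i=19
  ##.#.|#  b26=1 t=0,i=2
  ##..#|#  b25=1 t=0,i=8
  ##...|.  b24=0 t=0,i=13
  #.###|.  b23=0 t=0,i=5
  #.##.|#  b22=1 t=5,i=6
  #.#.#|#  b21=1 t=0,i=3
  #.#..|#  b20=1 t=2,i=8
  #..##|.  b19=0 t=0,i=9
  #..#.|#  b18=1 t=1,i=14
  #...#|.  b17=0 t=0,i=14
  #....|#  b16=1 t=4,i=2
  .####|.  b15=0 t=0,i=21
  .###.|.  b14=0 t=0,i=6
  .##.#|#  b13=1 t=3,i=9
  .##..|#  b12=1 t=1,i=8
  .#.##|.  b11=0 t=0,i=4
  .#.#.|.  b10=0 t=2,i=7
  .#..#|#  b9=1 t=1,i=13
  .#...|#  b8=1 t=2,i=9
  ..###|.  b7=0 t=0,i=10
  ..##.|.  b6=0 t=1,i=7
  ..#.#|.  b5=0 t=2,i=6
  ..#..|#  b4=1 t=1,i=12
  ...##|#  b3=1 t=0,i=15
  ...#.|.  b2=0 t=1,i=11
  ....#|#  b1=1 t=4,i=3
  .....|#  b0=1 t=5,i=18
  bits 01111110011101010011001100011011 = 2121610011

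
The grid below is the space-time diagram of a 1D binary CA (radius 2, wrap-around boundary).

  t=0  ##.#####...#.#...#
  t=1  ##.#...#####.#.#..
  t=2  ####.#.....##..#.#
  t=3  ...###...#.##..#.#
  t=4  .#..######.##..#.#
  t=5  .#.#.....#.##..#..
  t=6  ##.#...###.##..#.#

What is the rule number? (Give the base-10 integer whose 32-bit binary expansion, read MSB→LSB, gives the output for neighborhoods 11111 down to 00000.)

903508086

  nb #####: next=.  (t=0,i=5, bit31=0)
  nb ####.: next=.  (t=0,i=6, bit30=0)
  nb ###.#: next=#  (t=0,i=1, bit29=1)
  nb ###..: next=#  (t=0,i=7, bit28=1)
  nb ##.##: next=.  (t=0,i=2, bit27=0)
  nb ##.#.: next=#  (t=1,i=2, bit26=1)
  nb ##..#: next=.  (t=2,i=13, bit25=0)
  nb ##...: next=#  (t=0,i=8, bit24=1)
  nb #.###: next=#  (t=0,i=3, bit23=1)
  nb #.##.: next=#  (t=3,i=11, bit22=1)
  nb #.#.#: next=.  (t=1,i=13, bit21=0)
  nb #.#..: next=#  (t=0,i=13, bit20=1)
  nb #..##: next=#  (t=1,i=17, bit19=1)
  nb #..#.: next=.  (t=2,i=14, bit18=0)
  nb #...#: next=#  (t=0,i=9, bit17=1)
  nb #....: next=.  (t=2,i=7, bit16=0)
  nb .####: next=.  (t=0,i=4, bit15=0)
  nb .###.: next=#  (t=0,i=0, bit14=1)
  nb .##.#: next=#  (t=1,i=1, bit13=1)
  nb .##..: next=#  (t=2,i=12, bit12=1)
  nb .#.##: next=.  (t=2,i=16, bit11=0)
  nb .#.#.: next=.  (t=0,i=12, bit10=0)
  nb .#..#: next=.  (t=1,i=16, bit9=0)
  nb .#...: next=.  (t=0,i=14, bit8=0)
  nb ..###: next=.  (t=0,i=17, bit7=0)
  nb ..##.: next=#  (t=1,i=0, bit6=1)
  nb ..#.#: next=#  (t=0,i=11, bit5=1)
  nb ..#..: next=#  (t=5,i=15, bit4=1)
  nb ...##: next=.  (t=0,i=16, bit3=0)
  nb ...#.: next=#  (t=0,i=10, bit2=1)
  nb ....#: next=#  (t=2,i=9, bit1=1)
  nb .....: next=.  (t=2,i=8, bit0=0)
  bits 00110101110110100111000001110110 = 903508086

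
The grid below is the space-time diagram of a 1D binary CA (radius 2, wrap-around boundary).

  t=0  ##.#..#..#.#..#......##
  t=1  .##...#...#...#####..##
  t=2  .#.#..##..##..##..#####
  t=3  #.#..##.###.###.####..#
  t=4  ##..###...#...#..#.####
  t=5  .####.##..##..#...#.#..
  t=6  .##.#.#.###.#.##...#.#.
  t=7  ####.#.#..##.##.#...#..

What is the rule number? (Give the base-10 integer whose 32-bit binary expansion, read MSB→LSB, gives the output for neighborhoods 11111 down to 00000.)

927575505

  nb #####: next=.  (t=1,i=16, bit31=0)
  nb ####.: next=.  (t=0,i=0, bit30=0)
  nb ###.#: next=#  (t=0,i=1, bit29=1)
  nb ###..: next=#  (t=1,i=18, bit28=1)
  nb ##.##: next=.  (t=1,i=0, bit27=0)
  nb ##.#.: next=#  (t=0,i=2, bit26=1)
  nb ##..#: next=#  (t=1,i=19, bit25=1)
  nb ##...: next=#  (t=1,i=3, bit24=1)
  nb #.###: next=.  (t=3,i=8, bit23=0)
  nb #.##.: next=#  (t=1,i=1, bit22=1)
  nb #.#.#: next=.  (t=2,i=1, bit21=0)
  nb #.#..: next=.  (t=0,i=3, bit20=0)
  nb #..##: next=#  (t=1,i=20, bit19=1)
  nb #..#.: next=.  (t=0,i=5, bit18=0)
  nb #...#: next=.  (t=1,i=4, bit17=0)
  nb #....: next=#  (t=0,i=16, bit16=1)
  nb .####: next=#  (t=0,i=22, bit15=1)
  nb .###.: next=.  (t=3,i=9, bit14=0)
  nb .##.#: next=#  (t=1,i=22, bit13=1)
  nb .##..: next=.  (t=1,i=2, bit12=0)
  nb .#.##: next=#  (t=4,i=18, bit11=1)
  nb .#.#.: next=#  (t=0,i=10, bit10=1)
  nb .#..#: next=.  (t=0,i=4, bit9=0)
  nb .#...: next=#  (t=0,i=15, bit8=1)
  nb ..###: next=#  (t=0,i=21, bit7=1)
  nb ..##.: next=#  (t=1,i=21, bit6=1)
  nb ..#.#: next=.  (t=0,i=9, bit5=0)
  nb ..#..: next=#  (t=0,i=6, bit4=1)
  nb ...##: next=.  (t=0,i=20, bit3=0)
  nb ...#.: next=.  (t=1,i=5, bit2=0)
  nb ....#: next=.  (t=0,i=19, bit1=0)
  nb .....: next=#  (t=0,i=17, bit0=1)
  bits 00110111010010011010110111010001 = 927575505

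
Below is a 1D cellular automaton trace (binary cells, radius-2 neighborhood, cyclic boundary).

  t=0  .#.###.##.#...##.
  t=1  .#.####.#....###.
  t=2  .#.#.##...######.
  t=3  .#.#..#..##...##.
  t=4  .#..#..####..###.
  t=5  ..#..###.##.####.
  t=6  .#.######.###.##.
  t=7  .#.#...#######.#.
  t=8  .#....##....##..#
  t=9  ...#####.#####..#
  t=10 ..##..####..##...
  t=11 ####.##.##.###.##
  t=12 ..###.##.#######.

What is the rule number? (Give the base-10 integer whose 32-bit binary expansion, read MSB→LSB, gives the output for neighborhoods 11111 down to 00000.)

2024370927

  ##### -> .   bit 31 = 0  t=2,i=12
  ####. -> #   bit 30 = 1  t=1,i=5
  ###.# -> #   bit 29 = 1  t=0,i=5
  ###.. -> #   bit 28 = 1  t=1,i=15
  ##.## -> #   bit 27 = 1  t=0,i=6
  ##.#. -> .   bit 26 = 0  t=0,i=9
  ##..# -> .   bit 25 = 0  t=0,i=16
  ##... -> .   bit 24 = 0  t=2,i=7
  #.### -> #   bit 23 = 1  t=0,i=3
  #.##. -> .   bit 22 = 0  t=0,i=7
  #.#.# -> #   bit 21 = 1  t=2,i=3
  #.#.. -> .   bit 20 = 0  t=0,i=10
  #..## -> #   bit 19 = 1  t=3,i=8
  #..#. -> .   bit 18 = 0  t=0,i=0
  #...# -> .   bit 17 = 0  t=0,i=12
  #.... -> #   bit 16 = 1  t=1,i=10
  .#### -> .   bit 15 = 0  t=1,i=4
  .###. -> #   bit 14 = 1  t=0,i=4
  .##.# -> #   bit 13 = 1  t=0,i=8
  .##.. -> #   bit 12 = 1  t=0,i=15
  .#.## -> .   bit 11 = 0  t=0,i=2
  .#.#. -> .   bit 10 = 0  t=2,i=2
  .#..# -> #   bit 9 = 1  t=3,i=4
  .#... -> .   bit 8 = 0  t=0,i=11
  ..### -> #   bit 7 = 1  t=1,i=13
  ..##. -> #   bit 6 = 1  t=0,i=14
  ..#.# -> #   bit 5 = 1  t=0,i=1
  ..#.. -> .   bit 4 = 0  t=3,i=6
  ...## -> #   bit 3 = 1  t=0,i=13
  ...#. -> #   bit 2 = 1  t=5,i=1
  ....# -> #   bit 1 = 1  t=1,i=11
  ..... -> #   bit 0 = 1  t=10,i=16
  bits 01111000101010010111001011101111 = 2024370927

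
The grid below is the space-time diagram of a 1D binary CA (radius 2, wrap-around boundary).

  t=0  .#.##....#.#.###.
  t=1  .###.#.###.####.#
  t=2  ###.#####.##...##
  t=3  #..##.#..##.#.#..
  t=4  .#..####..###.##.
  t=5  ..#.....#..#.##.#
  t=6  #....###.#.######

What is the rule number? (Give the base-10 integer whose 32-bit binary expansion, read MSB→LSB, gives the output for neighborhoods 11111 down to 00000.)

  ##### -> #   bit 31 = 1  t=2,i=0
  ####. -> .   bit 30 = 0  t=1,i=13
  ###.# -> .   bit 29 = 0  t=1,i=3
  ###.. -> .   bit 28 = 0  t=0,i=15
  ##.## -> #   bit 27 = 1  t=1,i=10
  ##.#. -> #   bit 26 = 1  t=1,i=4
  ##..# -> #   bit 25 = 1  t=0,i=16
  ##... -> #   bit 24 = 1  t=0,i=5
  #.### -> #   bit 23 = 1  t=0,i=13
  #.##. -> #   bit 22 = 1  t=0,i=3
  #.#.# -> #   bit 21 = 1  t=0,i=11
  #.#.. -> #   bit 20 = 1  t=3,i=6
  #..## -> .   bit 19 = 0  t=3,i=2
  #..#. -> .   bit 18 = 0  t=0,i=0
  #...# -> .   bit 17 = 0  t=2,i=13
  #.... -> .   bit 16 = 0  t=0,i=6
  .#### -> .   bit 15 = 0  t=1,i=12
  .###. -> #   bit 14 = 1  t=0,i=14
  .##.# -> #   bit 13 = 1  t=3,i=4
  .##.. -> .   bit 12 = 0  t=0,i=4
  .#.## -> #   bit 11 = 1  t=0,i=2
  .#.#. -> .   bit 10 = 0  t=0,i=10
  .#..# -> #   bit 9 = 1  t=3,i=1
  .#... -> .   bit 8 = 0  t=5,i=3
  ..### -> .   bit 7 = 0  t=2,i=15
  ..##. -> .   bit 6 = 0  t=3,i=3
  ..#.# -> #   bit 5 = 1  t=0,i=1
  ..#.. -> .   bit 4 = 0  t=3,i=0
  ...## -> #   bit 3 = 1  t=2,i=14
  ...#. -> #   bit 2 = 1  t=0,i=8
  ....# -> #   bit 1 = 1  t=0,i=7
  ..... -> #   bit 0 = 1  t=5,i=5
  bits 10001111111100000110101000101111 = 2414897711

2414897711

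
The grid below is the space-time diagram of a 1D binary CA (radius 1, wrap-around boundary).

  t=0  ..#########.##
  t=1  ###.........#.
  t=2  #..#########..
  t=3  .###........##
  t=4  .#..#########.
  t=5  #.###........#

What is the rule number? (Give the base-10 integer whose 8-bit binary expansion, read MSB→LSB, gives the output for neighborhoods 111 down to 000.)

  ###|.  b7=0 t=0,i=3
  ##.|.  b6=0 t=0,i=10
  #.#|.  b5=0 t=0,i=11
  #..|#  b4=1 t=0,i=0
  .##|#  b3=1 t=0,i=2
  .#.|.  b2=0 t=1,i=12
  ..#|#  b1=1 t=0,i=1
  ...|#  b0=1 t=1,i=4
  bits 00011011 = 27

27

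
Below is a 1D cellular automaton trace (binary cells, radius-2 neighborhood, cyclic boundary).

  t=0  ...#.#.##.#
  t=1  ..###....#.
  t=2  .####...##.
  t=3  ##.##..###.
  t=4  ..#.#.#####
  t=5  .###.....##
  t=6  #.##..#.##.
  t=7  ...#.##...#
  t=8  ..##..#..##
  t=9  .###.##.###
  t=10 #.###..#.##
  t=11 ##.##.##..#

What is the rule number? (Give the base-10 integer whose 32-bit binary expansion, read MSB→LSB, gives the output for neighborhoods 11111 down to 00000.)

  nb #####: next=.  (t=4,i=8, bit31=0)
  nb ####.: next=#  (t=2,i=3, bit30=1)
  nb ###.#: next=#  (t=3,i=9, bit29=1)
  nb ###..: next=#  (t=1,i=4, bit28=1)
  nb ##.##: next=#  (t=3,i=2, bit27=1)
  nb ##.#.: next=#  (t=0,i=9, bit26=1)
  nb ##..#: next=.  (t=2,i=10, bit25=0)
  nb ##...: next=.  (t=1,i=5, bit24=0)
  nb #.###: next=.  (t=4,i=6, bit23=0)
  nb #.##.: next=.  (t=0,i=7, bit22=0)
  nb #.#.#: next=.  (t=0,i=5, bit21=0)
  nb #.#..: next=.  (t=0,i=10, bit20=0)
  nb #..##: next=#  (t=2,i=0, bit19=1)
  nb #..#.: next=#  (t=4,i=1, bit18=1)
  nb #...#: next=.  (t=0,i=1, bit17=0)
  nb #....: next=.  (t=1,i=6, bit16=0)
  nb .####: next=.  (t=2,i=2, bit15=0)
  nb .###.: next=#  (t=1,i=3, bit14=1)
  nb .##.#: next=.  (t=0,i=8, bit13=0)
  nb .##..: next=#  (t=2,i=9, bit12=1)
  nb .#.##: next=.  (t=0,i=6, bit11=0)
  nb .#.#.: next=#  (t=0,i=4, bit10=1)
  nb .#..#: next=.  (t=8,i=7, bit9=0)
  nb .#...: next=.  (t=0,i=0, bit8=0)
  nb ..###: next=#  (t=1,i=2, bit7=1)
  nb ..##.: next=#  (t=2,i=8, bit6=1)
  nb ..#.#: next=#  (t=0,i=3, bit5=1)
  nb ..#..: next=#  (t=1,i=9, bit4=1)
  nb ...##: next=#  (t=1,i=1, bit3=1)
  nb ...#.: next=#  (t=0,i=2, bit2=1)
  nb ....#: next=.  (t=1,i=7, bit1=0)
  nb .....: next=#  (t=5,i=6, bit0=1)
  bits 01111100000011000101010011111101 = 2081182973

2081182973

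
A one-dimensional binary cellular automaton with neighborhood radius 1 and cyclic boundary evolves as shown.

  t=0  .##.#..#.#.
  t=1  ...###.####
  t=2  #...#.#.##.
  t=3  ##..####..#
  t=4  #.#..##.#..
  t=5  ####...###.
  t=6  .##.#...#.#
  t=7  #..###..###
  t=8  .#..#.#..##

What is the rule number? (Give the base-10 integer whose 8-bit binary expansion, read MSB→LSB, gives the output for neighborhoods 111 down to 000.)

180

  ### -> #   bit 7 = 1  t=1,i=4
  ##. -> .   bit 6 = 0  t=0,i=2
  #.# -> #   bit 5 = 1  t=0,i=3
  #.. -> #   bit 4 = 1  t=0,i=5
  .## -> .   bit 3 = 0  t=0,i=1
  .#. -> #   bit 2 = 1  t=0,i=4
  ..# -> .   bit 1 = 0  t=0,i=0
  ... -> .   bit 0 = 0  t=1,i=1
  bits 10110100 = 180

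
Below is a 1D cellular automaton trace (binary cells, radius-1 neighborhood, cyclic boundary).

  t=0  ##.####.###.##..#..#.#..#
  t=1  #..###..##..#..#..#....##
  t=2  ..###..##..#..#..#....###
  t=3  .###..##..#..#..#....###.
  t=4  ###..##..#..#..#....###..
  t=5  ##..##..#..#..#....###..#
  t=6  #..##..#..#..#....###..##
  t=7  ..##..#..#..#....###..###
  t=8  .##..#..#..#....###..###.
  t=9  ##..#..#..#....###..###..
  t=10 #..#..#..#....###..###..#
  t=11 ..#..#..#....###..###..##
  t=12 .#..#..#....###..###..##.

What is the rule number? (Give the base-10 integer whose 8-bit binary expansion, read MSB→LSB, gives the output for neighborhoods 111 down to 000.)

  [7] ### => #  t=0,i=0
  [6] ##. => .  t=0,i=1
  [5] #.# => .  t=0,i=2
  [4] #.. => .  t=0,i=14
  [3] .## => #  t=0,i=3
  [2] .#. => .  t=0,i=16
  [1] ..# => #  t=0,i=15
  [0] ... => .  t=1,i=20
  bits 10001010 = 138

138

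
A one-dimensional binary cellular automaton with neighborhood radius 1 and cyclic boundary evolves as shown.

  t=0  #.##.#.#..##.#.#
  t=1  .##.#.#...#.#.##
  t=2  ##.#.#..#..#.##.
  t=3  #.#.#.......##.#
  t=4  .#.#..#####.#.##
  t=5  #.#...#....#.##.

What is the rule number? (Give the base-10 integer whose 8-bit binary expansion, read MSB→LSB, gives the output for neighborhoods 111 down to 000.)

  nb ###: next=.  (t=4,i=7, bit7=0)
  nb ##.: next=.  (t=0,i=0, bit6=0)
  nb #.#: next=#  (t=0,i=1, bit5=1)
  nb #..: next=.  (t=0,i=8, bit4=0)
  nb .##: next=#  (t=0,i=2, bit3=1)
  nb .#.: next=.  (t=0,i=5, bit2=0)
  nb ..#: next=.  (t=0,i=9, bit1=0)
  nb ...: next=#  (t=1,i=8, bit0=1)
  bits 00101001 = 41

41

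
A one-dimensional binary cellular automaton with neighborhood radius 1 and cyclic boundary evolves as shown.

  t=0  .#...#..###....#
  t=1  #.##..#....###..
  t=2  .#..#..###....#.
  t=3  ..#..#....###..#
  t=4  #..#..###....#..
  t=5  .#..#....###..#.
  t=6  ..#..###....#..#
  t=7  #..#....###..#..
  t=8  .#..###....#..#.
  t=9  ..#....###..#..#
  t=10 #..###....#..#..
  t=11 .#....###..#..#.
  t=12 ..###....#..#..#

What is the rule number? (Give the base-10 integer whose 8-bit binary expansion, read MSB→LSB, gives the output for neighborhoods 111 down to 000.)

  nb ###: next=.  (t=0,i=9, bit7=0)
  nb ##.: next=.  (t=0,i=10, bit6=0)
  nb #.#: next=#  (t=0,i=0, bit5=1)
  nb #..: next=#  (t=0,i=2, bit4=1)
  nb .##: next=.  (t=0,i=8, bit3=0)
  nb .#.: next=.  (t=0,i=1, bit2=0)
  nb ..#: next=.  (t=0,i=4, bit1=0)
  nb ...: next=#  (t=0,i=3, bit0=1)
  bits 00110001 = 49

49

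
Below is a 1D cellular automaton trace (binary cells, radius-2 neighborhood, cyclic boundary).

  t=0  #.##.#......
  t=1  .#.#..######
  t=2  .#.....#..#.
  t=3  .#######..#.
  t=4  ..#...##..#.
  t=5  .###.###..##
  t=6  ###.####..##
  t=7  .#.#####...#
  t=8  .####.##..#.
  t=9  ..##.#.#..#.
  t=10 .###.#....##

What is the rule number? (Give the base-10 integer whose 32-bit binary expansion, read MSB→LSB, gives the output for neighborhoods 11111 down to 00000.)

1487010143

  #####|.  b31=0 t=1,i=8
  ####.|#  b30=1 t=1,i=10
  ###.#|.  b29=0 t=1,i=11
  ###..|#  b28=1 t=3,i=7
  ##.##|#  b27=1 t=5,i=0
  ##.#.|.  b26=0 t=0,i=4
  ##..#|.  b25=0 t=3,i=8
  ##...|.  b24=0 t=7,i=8
  #.###|#  b23=1 t=5,i=1
  #.##.|.  b22=0 t=0,i=2
  #.#.#|#  b21=1 t=1,i=1
  #.#..|.  b20=0 t=0,i=5
  #..##|.  b19=0 t=1,i=5
  #..#.|.  b18=0 t=2,i=0
  #...#|.  b17=0 t=4,i=0
  #....|#  b16=1 t=0,i=7
  .####|#  b15=1 t=1,i=7
  .###.|#  b14=1 t=5,i=2
  .##.#|#  b13=1 t=0,i=3
  .##..|#  b12=1 t=4,i=7
  .#.##|#  b11=1 t=0,i=1
  .#.#.|.  b10=0 t=1,i=2
  .#..#|.  b9=0 t=1,i=4
  .#...|#  b8=1 t=0,i=6
  ..###|.  b7=0 t=1,i=6
  ..##.|#  b6=1 t=4,i=6
  ..#.#|.  b5=0 t=0,i=0
  ..#..|#  b4=1 t=2,i=1
  ...##|#  b3=1 t=4,i=5
  ...#.|#  b2=1 t=0,i=11
  ....#|#  b1=1 t=0,i=10
  .....|#  b0=1 t=0,i=8
  bits 01011000101000011111100101011111 = 1487010143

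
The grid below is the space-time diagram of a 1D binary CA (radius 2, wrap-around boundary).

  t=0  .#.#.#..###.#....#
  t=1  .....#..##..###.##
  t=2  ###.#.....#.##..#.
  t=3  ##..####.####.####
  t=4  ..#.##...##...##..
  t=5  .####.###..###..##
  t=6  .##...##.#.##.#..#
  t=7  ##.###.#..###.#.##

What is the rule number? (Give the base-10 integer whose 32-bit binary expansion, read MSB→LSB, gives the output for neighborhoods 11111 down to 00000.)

64481709

  ##### -> .   bit 31 = 0  t=3,i=16
  ####. -> .   bit 30 = 0  t=3,i=0
  ###.# -> .   bit 29 = 0  t=0,i=10
  ###.. -> .   bit 28 = 0  t=3,i=1
  ##.## -> .   bit 27 = 0  t=1,i=15
  ##.#. -> .   bit 26 = 0  t=0,i=11
  ##..# -> #   bit 25 = 1  t=1,i=10
  ##... -> #   bit 24 = 1  t=1,i=0
  #.### -> #   bit 23 = 1  t=2,i=0
  #.##. -> #   bit 22 = 1  t=1,i=16
  #.#.# -> .   bit 21 = 0  t=0,i=1
  #.#.. -> #   bit 20 = 1  t=0,i=5
  #..## -> .   bit 19 = 0  t=0,i=7
  #..#. -> #   bit 18 = 1  t=2,i=15
  #...# -> #   bit 17 = 1  t=4,i=7
  #.... -> #   bit 16 = 1  t=0,i=14
  .#### -> #   bit 15 = 1  t=3,i=5
  .###. -> #   bit 14 = 1  t=0,i=9
  .##.# -> #   bit 13 = 1  t=5,i=17
  .##.. -> .   bit 12 = 0  t=1,i=9
  .#.## -> #   bit 11 = 1  t=2,i=11
  .#.#. -> .   bit 10 = 0  t=0,i=0
  .#..# -> .   bit 9 = 0  t=0,i=6
  .#... -> #   bit 8 = 1  t=0,i=13
  ..### -> #   bit 7 = 1  t=0,i=8
  ..##. -> .   bit 6 = 0  t=1,i=8
  ..#.# -> #   bit 5 = 1  t=0,i=17
  ..#.. -> .   bit 4 = 0  t=1,i=5
  ...## -> #   bit 3 = 1  t=4,i=8
  ...#. -> #   bit 2 = 1  t=0,i=16
  ....# -> .   bit 1 = 0  t=0,i=15
  ..... -> #   bit 0 = 1  t=1,i=2
  bits 00000011110101111110100110101101 = 64481709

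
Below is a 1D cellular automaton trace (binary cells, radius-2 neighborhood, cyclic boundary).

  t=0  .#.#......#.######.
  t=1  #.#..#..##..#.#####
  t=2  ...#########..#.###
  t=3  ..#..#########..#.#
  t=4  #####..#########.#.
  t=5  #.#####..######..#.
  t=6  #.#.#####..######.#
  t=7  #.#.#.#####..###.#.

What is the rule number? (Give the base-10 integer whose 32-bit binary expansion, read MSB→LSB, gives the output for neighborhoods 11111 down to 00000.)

  nb #####: next=#  (t=0,i=14, bit31=1)
  nb ####.: next=#  (t=0,i=16, bit30=1)
  nb ###.#: next=.  (t=1,i=0, bit29=0)
  nb ###..: next=#  (t=0,i=17, bit28=1)
  nb ##.##: next=#  (t=6,i=17, bit27=1)
  nb ##.#.: next=.  (t=1,i=1, bit26=0)
  nb ##..#: next=#  (t=0,i=18, bit25=1)
  nb ##...: next=.  (t=2,i=0, bit24=0)
  nb #.###: next=#  (t=0,i=12, bit23=1)
  nb #.##.: next=.  (t=6,i=18, bit22=0)
  nb #.#.#: next=#  (t=4,i=17, bit21=1)
  nb #.#..: next=.  (t=0,i=3, bit20=0)
  nb #..##: next=#  (t=1,i=7, bit19=1)
  nb #..#.: next=#  (t=0,i=0, bit18=1)
  nb #...#: next=.  (t=2,i=1, bit17=0)
  nb #....: next=#  (t=0,i=5, bit16=1)
  nb .####: next=.  (t=0,i=13, bit15=0)
  nb .###.: next=.  (t=2,i=17, bit14=0)
  nb .##.#: next=#  (t=6,i=0, bit13=1)
  nb .##..: next=#  (t=1,i=9, bit12=1)
  nb .#.##: next=.  (t=0,i=11, bit11=0)
  nb .#.#.: next=#  (t=0,i=2, bit10=1)
  nb .#..#: next=#  (t=1,i=3, bit9=1)
  nb .#...: next=.  (t=0,i=4, bit8=0)
  nb ..###: next=.  (t=2,i=3, bit7=0)
  nb ..##.: next=#  (t=1,i=8, bit6=1)
  nb ..#.#: next=.  (t=0,i=1, bit5=0)
  nb ..#..: next=#  (t=1,i=5, bit4=1)
  nb ...##: next=#  (t=2,i=2, bit3=1)
  nb ...#.: next=#  (t=0,i=9, bit2=1)
  nb ....#: next=#  (t=0,i=8, bit1=1)
  nb .....: next=.  (t=0,i=6, bit0=0)
  bits 11011010101011010011011001011110 = 3668784734

3668784734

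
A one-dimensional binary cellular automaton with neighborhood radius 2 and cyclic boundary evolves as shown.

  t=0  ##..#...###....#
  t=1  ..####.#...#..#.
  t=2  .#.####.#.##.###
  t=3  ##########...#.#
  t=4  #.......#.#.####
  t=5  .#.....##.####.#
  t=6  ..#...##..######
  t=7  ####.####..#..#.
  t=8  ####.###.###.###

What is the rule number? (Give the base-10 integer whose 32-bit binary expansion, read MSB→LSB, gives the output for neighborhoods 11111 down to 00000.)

  [31] ##### => .  t=3,i=1
  [30] ####. => #  t=1,i=4
  [29] ###.# => #  t=1,i=5
  [28] ###.. => .  t=0,i=1
  [27] ##.## => .  t=2,i=12
  [26] ##.#. => #  t=1,i=6
  [25] ##..# => #  t=0,i=2
  [24] ##... => #  t=0,i=11
  [23] #.### => #  t=2,i=3
  [22] #.##. => .  t=2,i=10
  [21] #.#.# => #  t=2,i=1
  [20] #.#.. => .  t=1,i=7
  [19] #..## => .  t=6,i=9
  [18] #..#. => #  t=0,i=3
  [17] #...# => .  t=0,i=6
  [16] #.... => .  t=0,i=12
  [15] .#### => #  t=1,i=3
  [14] .###. => .  t=0,i=0
  [13] .##.# => .  t=2,i=11
  [12] .##.. => #  t=6,i=7
  [11] .#.## => #  t=2,i=2
  [10] .#.#. => .  t=4,i=9
  [9] .#..# => .  t=1,i=12
  [8] .#... => #  t=0,i=5
  [7] ..### => .  t=0,i=8
  [6] ..##. => #  t=5,i=7
  [5] ..#.# => #  t=3,i=13
  [4] ..#.. => #  t=0,i=4
  [3] ...## => #  t=0,i=7
  [2] ...#. => #  t=1,i=10
  [1] ....# => .  t=0,i=13
  [0] ..... => .  t=4,i=3
  bits 01100111101001001001100101111100 = 1738840444

1738840444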